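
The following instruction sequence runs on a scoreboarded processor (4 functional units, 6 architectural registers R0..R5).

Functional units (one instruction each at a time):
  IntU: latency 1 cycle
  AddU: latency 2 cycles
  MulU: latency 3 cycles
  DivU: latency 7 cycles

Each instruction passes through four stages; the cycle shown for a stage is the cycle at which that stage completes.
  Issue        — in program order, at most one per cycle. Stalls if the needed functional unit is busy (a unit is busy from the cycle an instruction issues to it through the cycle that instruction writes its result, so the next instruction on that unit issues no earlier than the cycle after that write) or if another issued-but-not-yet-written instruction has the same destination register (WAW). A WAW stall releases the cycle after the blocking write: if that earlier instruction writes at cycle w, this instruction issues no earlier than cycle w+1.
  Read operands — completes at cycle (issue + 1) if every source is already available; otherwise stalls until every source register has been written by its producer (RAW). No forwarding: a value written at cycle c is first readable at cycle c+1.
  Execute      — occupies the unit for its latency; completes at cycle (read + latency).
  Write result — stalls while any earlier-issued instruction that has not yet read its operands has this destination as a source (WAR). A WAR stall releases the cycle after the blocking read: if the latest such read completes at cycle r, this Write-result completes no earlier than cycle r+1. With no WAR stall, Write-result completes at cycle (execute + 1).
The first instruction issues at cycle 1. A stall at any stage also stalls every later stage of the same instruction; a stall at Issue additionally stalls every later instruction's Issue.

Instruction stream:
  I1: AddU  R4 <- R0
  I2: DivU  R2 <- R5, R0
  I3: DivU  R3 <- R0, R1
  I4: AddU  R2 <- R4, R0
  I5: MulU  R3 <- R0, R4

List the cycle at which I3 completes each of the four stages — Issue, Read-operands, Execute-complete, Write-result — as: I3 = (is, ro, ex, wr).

I3 = (12, 13, 20, 21)

[I1] 1/2/4/5
[I2] 2/3/10/11
[I3] 12/13/20/21  (struct: DivU busy until I2 writes@11)
[I4] 13/14/16/17
[I5] 22/23/26/27  (WAW R3: wait I3 write@21)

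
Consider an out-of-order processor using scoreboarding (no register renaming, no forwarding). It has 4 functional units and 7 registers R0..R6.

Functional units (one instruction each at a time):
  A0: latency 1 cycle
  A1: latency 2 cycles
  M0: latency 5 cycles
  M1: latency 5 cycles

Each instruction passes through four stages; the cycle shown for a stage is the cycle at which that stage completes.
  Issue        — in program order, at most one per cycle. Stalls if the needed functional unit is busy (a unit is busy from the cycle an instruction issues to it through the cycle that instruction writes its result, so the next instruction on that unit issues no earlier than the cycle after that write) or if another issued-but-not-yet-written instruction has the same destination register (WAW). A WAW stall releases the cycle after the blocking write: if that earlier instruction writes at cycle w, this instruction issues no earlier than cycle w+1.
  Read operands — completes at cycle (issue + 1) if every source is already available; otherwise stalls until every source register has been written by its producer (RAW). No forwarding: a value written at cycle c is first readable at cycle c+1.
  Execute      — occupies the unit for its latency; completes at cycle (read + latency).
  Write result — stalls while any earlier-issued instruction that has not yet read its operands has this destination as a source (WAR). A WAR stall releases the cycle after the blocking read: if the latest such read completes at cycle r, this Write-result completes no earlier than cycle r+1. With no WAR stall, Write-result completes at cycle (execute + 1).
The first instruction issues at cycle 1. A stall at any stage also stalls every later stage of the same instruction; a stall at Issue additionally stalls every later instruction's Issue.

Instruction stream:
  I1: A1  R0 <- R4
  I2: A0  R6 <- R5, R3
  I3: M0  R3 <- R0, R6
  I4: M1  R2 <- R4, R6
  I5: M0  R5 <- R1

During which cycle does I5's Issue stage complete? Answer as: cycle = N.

[I1] 1/2/4/5
[I2] 2/3/4/5
[I3] 3/6/11/12  (RAW R0: wait I1 write@5; RAW R6: wait I2 write@5)
[I4] 4/6/11/12  (RAW R6: wait I2 write@5)
[I5] 13/14/19/20  (struct: M0 busy until I3 writes@12)

cycle = 13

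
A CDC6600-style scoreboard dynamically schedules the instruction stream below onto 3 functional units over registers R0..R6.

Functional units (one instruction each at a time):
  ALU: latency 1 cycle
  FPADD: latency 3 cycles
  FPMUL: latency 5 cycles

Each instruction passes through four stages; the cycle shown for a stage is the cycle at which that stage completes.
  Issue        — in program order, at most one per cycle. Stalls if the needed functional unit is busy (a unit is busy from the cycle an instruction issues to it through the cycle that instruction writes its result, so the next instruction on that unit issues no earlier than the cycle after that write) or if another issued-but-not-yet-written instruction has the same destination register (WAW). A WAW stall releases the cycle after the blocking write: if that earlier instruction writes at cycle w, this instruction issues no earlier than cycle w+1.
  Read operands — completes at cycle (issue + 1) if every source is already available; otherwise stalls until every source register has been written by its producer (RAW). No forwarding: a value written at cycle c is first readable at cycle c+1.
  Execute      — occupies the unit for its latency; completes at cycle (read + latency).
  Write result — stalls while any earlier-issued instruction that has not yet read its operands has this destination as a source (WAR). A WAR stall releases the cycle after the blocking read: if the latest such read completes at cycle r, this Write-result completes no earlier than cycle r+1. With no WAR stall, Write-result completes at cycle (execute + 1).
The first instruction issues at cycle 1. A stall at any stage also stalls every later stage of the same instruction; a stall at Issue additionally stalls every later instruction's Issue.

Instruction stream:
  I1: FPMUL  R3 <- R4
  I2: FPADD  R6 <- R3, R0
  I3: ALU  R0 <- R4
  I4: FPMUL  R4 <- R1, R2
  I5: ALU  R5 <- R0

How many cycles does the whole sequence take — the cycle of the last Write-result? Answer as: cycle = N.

cycle = 16

t=1  I1 dispatched to FPMUL
t=2  I1 operands ready · I2 dispatched to FPADD
t=3  I3 dispatched to ALU
t=4  I3 operands ready
t=5  I3 complete
t=7  I1 complete
t=8  R3←I1
t=9  I2 operands ready · I4 dispatched to FPMUL
t=10  R0←I3 · I4 operands ready
t=11  I5 dispatched to ALU
t=12  I2 complete · I5 operands ready
t=13  R6←I2 · I5 complete
t=14  R5←I5
t=15  I4 complete
t=16  R4←I4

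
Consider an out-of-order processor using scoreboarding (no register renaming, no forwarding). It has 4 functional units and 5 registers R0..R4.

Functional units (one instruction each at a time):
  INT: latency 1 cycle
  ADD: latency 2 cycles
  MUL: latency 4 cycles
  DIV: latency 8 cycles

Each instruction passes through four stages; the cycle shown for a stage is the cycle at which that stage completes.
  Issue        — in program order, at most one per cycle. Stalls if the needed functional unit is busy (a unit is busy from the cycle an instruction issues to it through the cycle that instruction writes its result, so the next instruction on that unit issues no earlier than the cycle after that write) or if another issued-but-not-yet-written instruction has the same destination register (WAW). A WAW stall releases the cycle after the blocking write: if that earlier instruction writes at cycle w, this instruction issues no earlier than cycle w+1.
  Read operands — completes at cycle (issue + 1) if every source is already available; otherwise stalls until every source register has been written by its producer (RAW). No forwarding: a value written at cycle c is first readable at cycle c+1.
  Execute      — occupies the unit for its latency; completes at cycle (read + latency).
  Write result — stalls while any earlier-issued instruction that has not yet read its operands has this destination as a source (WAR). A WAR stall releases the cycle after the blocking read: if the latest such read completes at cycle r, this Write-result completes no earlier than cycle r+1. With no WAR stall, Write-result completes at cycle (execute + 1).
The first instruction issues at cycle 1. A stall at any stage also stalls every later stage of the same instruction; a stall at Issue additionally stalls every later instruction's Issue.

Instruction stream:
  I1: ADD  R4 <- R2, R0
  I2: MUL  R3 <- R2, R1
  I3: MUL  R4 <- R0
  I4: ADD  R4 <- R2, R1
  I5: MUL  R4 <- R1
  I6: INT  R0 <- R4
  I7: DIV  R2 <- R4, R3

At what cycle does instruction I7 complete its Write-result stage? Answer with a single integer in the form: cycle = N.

cycle = 37

c1: issue I1 (ADD)
c2: I1 read-ops; issue I2 (MUL)
c3: I2 read-ops
c4: I1 finished on ADD
c5: I1→R4
c7: I2 finished on MUL
c8: I2→R3
c9: issue I3 (MUL)
c10: I3 read-ops
c14: I3 finished on MUL
c15: I3→R4
c16: issue I4 (ADD)
c17: I4 read-ops
c19: I4 finished on ADD
c20: I4→R4
c21: issue I5 (MUL)
c22: I5 read-ops; issue I6 (INT)
c23: issue I7 (DIV)
c26: I5 finished on MUL
c27: I5→R4
c28: I6 read-ops; I7 read-ops
c29: I6 finished on INT
c30: I6→R0
c36: I7 finished on DIV
c37: I7→R2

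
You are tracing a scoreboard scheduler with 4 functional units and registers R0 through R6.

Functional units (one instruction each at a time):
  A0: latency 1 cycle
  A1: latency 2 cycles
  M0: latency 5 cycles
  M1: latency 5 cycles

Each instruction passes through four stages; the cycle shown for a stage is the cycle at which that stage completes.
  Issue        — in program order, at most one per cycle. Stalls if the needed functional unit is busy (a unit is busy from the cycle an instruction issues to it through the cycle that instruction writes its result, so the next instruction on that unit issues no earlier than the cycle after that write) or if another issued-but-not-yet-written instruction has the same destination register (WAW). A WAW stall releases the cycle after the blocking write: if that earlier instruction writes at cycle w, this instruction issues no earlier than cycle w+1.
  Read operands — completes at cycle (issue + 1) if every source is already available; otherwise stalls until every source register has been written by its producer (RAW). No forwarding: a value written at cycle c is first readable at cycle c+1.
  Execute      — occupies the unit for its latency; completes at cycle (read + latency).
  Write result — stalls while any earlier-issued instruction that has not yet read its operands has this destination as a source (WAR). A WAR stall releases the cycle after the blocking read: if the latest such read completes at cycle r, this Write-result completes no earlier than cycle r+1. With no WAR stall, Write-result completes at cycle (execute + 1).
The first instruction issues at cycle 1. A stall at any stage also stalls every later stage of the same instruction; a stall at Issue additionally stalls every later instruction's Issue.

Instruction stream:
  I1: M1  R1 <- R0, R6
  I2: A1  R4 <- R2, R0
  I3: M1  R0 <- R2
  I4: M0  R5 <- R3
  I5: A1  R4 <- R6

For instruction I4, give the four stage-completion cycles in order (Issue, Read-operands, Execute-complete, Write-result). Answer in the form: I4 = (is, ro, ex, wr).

I4 = (10, 11, 16, 17)

[1] I1 issues→M1
[2] I1 reads; I2 issues→A1
[3] I2 reads
[5] I2 exec-done
[6] I2 writes R4
[7] I1 exec-done
[8] I1 writes R1
[9] I3 issues→M1
[10] I3 reads; I4 issues→M0
[11] I4 reads; I5 issues→A1
[12] I5 reads
[14] I5 exec-done
[15] I3 exec-done; I5 writes R4
[16] I3 writes R0; I4 exec-done
[17] I4 writes R5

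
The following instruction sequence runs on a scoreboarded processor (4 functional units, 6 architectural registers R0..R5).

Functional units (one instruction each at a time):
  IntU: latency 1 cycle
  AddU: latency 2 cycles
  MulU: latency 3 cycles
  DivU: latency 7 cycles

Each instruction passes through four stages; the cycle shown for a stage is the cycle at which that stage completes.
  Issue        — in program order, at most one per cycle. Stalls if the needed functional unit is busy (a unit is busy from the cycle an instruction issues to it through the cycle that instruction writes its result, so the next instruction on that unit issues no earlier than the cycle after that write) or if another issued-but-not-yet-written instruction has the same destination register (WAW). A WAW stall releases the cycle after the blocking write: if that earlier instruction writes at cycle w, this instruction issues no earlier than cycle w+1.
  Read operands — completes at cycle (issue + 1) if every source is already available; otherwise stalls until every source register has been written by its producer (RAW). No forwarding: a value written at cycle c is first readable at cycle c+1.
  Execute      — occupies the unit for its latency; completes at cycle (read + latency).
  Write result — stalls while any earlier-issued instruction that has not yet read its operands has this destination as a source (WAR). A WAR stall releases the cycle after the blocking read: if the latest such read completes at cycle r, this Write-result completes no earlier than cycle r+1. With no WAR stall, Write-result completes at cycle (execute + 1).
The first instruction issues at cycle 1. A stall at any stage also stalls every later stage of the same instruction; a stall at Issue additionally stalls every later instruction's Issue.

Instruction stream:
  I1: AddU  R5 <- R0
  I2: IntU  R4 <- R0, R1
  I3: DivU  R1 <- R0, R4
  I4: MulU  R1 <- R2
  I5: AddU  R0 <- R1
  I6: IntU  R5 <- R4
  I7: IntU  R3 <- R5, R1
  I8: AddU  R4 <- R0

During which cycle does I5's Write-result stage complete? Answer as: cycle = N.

c1: issue I1 (AddU)
c2: I1 read-ops · issue I2 (IntU)
c3: I2 read-ops · issue I3 (DivU)
c4: I1 finished on AddU · I2 finished on IntU
c5: I1→R5 · I2→R4
c6: I3 read-ops
c13: I3 finished on DivU
c14: I3→R1
c15: issue I4 (MulU)
c16: I4 read-ops · issue I5 (AddU)
c17: issue I6 (IntU)
c18: I6 read-ops
c19: I4 finished on MulU · I6 finished on IntU
c20: I4→R1 · I6→R5
c21: I5 read-ops · issue I7 (IntU)
c22: I7 read-ops
c23: I5 finished on AddU · I7 finished on IntU
c24: I5→R0 · I7→R3
c25: issue I8 (AddU)
c26: I8 read-ops
c28: I8 finished on AddU
c29: I8→R4

cycle = 24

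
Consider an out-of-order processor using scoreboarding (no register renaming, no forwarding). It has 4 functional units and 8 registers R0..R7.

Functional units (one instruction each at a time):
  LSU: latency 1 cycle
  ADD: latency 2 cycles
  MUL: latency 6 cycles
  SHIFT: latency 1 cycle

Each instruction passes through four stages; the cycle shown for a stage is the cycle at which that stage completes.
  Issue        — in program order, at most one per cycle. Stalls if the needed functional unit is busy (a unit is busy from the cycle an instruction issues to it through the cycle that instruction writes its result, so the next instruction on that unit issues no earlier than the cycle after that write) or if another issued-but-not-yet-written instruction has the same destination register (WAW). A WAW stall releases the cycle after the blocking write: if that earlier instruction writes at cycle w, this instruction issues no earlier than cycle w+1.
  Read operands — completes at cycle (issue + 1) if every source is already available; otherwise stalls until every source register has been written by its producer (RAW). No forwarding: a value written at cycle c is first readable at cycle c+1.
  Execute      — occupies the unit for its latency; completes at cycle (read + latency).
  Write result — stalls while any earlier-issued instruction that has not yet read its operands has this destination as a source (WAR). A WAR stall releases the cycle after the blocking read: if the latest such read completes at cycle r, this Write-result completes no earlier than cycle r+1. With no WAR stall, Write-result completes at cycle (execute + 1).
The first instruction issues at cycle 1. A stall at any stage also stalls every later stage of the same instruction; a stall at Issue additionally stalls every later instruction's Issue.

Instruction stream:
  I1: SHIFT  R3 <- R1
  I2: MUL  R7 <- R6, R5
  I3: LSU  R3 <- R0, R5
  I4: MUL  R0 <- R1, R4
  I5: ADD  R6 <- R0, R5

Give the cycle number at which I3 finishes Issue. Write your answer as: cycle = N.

I1 -> (1, 2, 3, 4)
I2 -> (2, 3, 9, 10)
I3 -> (5, 6, 7, 8)  // WAW R3: wait I1 write@4
I4 -> (11, 12, 18, 19)  // struct: MUL busy until I2 writes@10
I5 -> (12, 20, 22, 23)  // RAW R0: wait I4 write@19

cycle = 5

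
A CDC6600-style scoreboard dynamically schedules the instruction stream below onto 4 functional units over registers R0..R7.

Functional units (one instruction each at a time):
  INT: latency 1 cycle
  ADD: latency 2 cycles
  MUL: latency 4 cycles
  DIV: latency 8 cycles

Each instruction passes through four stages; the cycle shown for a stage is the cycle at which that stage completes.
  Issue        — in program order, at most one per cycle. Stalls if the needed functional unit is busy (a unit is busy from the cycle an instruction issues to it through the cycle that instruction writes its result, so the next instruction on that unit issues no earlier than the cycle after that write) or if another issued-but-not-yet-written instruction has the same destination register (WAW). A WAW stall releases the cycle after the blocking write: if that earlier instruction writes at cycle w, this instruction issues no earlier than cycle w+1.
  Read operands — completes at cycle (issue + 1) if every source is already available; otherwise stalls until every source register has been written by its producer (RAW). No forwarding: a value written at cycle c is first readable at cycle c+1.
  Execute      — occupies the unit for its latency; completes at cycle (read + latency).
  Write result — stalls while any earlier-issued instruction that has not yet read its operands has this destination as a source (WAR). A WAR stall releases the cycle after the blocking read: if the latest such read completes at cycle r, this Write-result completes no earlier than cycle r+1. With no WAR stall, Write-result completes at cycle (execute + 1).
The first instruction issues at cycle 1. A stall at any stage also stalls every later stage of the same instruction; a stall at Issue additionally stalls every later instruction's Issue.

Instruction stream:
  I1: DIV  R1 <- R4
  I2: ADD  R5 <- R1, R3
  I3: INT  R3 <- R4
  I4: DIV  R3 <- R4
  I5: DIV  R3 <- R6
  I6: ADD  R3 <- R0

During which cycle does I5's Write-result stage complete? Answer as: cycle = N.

I1  is:1  ro:2  ex:10  wr:11
I2  is:2  ro:12  ex:14  wr:15  — RAW R1: wait I1 write@11
I3  is:3  ro:4  ex:5  wr:13  — WAR R3: wait I2 read@12
I4  is:14  ro:15  ex:23  wr:24  — WAW R3: wait I3 write@13
I5  is:25  ro:26  ex:34  wr:35  — struct: DIV busy until I4 writes@24
I6  is:36  ro:37  ex:39  wr:40  — WAW R3: wait I5 write@35

cycle = 35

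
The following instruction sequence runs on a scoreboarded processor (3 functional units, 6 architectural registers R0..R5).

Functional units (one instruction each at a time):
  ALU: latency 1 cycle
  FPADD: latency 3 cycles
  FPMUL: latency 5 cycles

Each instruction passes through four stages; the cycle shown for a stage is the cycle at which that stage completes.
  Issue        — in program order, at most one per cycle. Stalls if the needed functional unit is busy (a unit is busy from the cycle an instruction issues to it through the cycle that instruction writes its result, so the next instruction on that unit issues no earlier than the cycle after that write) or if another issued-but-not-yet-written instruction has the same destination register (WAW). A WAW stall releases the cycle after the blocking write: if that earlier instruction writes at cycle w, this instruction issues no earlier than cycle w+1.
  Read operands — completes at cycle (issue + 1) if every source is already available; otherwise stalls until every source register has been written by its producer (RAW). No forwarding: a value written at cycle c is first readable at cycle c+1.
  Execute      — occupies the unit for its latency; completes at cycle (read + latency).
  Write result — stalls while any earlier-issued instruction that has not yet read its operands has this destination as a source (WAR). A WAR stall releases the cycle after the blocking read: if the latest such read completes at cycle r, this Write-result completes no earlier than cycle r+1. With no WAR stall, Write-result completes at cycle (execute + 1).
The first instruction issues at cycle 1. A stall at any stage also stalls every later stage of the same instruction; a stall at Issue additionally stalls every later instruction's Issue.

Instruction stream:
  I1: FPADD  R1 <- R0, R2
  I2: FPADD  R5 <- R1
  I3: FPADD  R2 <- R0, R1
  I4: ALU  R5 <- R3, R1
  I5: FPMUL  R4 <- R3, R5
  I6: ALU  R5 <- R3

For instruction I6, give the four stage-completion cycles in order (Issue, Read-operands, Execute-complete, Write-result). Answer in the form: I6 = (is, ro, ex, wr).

I6 = (18, 19, 20, 21)

I1  is:1  ro:2  ex:5  wr:6
I2  is:7  ro:8  ex:11  wr:12  — struct: FPADD busy until I1 writes@6
I3  is:13  ro:14  ex:17  wr:18  — struct: FPADD busy until I2 writes@12
I4  is:14  ro:15  ex:16  wr:17
I5  is:15  ro:18  ex:23  wr:24  — RAW R5: wait I4 write@17
I6  is:18  ro:19  ex:20  wr:21  — struct: ALU busy until I4 writes@17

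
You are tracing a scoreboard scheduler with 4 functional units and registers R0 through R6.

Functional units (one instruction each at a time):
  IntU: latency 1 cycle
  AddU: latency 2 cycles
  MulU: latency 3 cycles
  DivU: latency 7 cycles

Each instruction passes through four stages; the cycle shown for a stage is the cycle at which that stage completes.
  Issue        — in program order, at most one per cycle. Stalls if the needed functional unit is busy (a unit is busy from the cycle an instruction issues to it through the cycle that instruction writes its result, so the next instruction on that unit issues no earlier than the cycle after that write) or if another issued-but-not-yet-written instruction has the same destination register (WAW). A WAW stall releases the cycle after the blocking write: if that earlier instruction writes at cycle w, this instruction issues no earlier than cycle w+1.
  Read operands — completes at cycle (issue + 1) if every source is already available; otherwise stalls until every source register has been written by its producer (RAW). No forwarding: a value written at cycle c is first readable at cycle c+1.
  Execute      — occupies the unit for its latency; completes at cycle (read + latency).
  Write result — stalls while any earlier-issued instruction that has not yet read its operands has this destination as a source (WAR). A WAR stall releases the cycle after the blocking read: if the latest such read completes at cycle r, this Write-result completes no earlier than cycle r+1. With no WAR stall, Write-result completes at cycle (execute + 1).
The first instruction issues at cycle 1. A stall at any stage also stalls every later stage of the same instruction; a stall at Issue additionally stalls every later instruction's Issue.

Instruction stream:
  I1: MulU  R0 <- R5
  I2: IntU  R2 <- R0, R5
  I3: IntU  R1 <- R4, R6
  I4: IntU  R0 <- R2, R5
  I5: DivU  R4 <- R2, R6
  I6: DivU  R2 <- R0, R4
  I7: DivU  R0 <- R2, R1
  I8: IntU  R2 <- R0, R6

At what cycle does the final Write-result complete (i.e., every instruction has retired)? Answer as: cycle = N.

c1: I1→MulU
c2: I1 RO · I2→IntU
c5: I1 EX
c6: I1 WR R0
c7: I2 RO
c8: I2 EX
c9: I2 WR R2
c10: I3→IntU
c11: I3 RO
c12: I3 EX
c13: I3 WR R1
c14: I4→IntU
c15: I4 RO · I5→DivU
c16: I4 EX · I5 RO
c17: I4 WR R0
c23: I5 EX
c24: I5 WR R4
c25: I6→DivU
c26: I6 RO
c33: I6 EX
c34: I6 WR R2
c35: I7→DivU
c36: I7 RO · I8→IntU
c43: I7 EX
c44: I7 WR R0
c45: I8 RO
c46: I8 EX
c47: I8 WR R2

cycle = 47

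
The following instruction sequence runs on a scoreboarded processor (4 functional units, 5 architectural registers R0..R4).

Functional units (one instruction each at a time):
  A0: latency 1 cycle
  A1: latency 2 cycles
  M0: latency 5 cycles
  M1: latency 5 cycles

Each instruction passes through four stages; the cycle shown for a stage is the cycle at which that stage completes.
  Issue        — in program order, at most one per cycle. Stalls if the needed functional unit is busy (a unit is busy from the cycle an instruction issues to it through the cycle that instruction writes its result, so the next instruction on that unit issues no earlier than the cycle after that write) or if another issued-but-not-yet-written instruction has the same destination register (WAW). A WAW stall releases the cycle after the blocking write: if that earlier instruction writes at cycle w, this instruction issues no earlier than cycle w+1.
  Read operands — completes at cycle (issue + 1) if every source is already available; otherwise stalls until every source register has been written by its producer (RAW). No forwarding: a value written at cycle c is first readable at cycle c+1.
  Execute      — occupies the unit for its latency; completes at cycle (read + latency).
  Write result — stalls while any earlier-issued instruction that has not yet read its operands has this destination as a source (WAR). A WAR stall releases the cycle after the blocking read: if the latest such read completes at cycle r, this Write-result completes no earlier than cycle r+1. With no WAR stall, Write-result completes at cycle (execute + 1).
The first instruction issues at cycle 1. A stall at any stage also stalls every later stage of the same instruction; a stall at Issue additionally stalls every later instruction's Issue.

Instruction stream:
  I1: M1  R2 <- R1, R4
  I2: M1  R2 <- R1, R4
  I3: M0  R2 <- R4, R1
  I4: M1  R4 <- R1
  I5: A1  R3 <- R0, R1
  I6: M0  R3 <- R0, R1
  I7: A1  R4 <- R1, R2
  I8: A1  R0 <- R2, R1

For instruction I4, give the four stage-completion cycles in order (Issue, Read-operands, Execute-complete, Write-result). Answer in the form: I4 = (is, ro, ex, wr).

I1: IS=1 RO=2 EX=7 WR=8
I2: IS=9 RO=10 EX=15 WR=16  [struct: M1 busy until I1 writes@8]
I3: IS=17 RO=18 EX=23 WR=24  [WAW R2: wait I2 write@16]
I4: IS=18 RO=19 EX=24 WR=25
I5: IS=19 RO=20 EX=22 WR=23
I6: IS=25 RO=26 EX=31 WR=32  [struct: M0 busy until I3 writes@24]
I7: IS=26 RO=27 EX=29 WR=30
I8: IS=31 RO=32 EX=34 WR=35  [struct: A1 busy until I7 writes@30]

I4 = (18, 19, 24, 25)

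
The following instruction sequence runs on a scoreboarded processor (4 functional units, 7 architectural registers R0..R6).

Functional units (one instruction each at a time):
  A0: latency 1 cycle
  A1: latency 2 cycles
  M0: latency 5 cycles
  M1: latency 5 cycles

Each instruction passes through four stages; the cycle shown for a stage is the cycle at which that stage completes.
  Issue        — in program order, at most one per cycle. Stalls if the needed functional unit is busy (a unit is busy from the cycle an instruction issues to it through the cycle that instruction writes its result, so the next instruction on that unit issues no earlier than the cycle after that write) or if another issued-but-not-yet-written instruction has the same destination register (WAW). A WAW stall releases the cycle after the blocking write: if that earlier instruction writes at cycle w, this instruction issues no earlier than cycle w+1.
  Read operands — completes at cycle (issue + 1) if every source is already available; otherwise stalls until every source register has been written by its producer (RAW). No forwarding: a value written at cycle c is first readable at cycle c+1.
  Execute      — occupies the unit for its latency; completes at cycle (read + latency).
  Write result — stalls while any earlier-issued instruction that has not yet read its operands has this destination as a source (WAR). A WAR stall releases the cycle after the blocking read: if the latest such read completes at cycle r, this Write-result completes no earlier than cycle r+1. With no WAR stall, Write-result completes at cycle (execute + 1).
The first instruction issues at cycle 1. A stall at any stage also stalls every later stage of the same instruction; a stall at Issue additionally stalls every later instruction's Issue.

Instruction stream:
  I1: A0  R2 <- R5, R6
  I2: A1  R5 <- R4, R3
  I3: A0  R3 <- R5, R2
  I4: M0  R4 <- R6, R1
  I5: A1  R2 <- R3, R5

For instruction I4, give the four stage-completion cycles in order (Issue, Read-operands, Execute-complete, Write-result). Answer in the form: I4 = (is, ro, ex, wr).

[1] I1 dispatched to A0
[2] I1 operands ready | I2 dispatched to A1
[3] I1 complete | I2 operands ready
[4] R2←I1
[5] I2 complete | I3 dispatched to A0
[6] R5←I2 | I4 dispatched to M0
[7] I3 operands ready | I4 operands ready | I5 dispatched to A1
[8] I3 complete
[9] R3←I3
[10] I5 operands ready
[12] I4 complete | I5 complete
[13] R4←I4 | R2←I5

I4 = (6, 7, 12, 13)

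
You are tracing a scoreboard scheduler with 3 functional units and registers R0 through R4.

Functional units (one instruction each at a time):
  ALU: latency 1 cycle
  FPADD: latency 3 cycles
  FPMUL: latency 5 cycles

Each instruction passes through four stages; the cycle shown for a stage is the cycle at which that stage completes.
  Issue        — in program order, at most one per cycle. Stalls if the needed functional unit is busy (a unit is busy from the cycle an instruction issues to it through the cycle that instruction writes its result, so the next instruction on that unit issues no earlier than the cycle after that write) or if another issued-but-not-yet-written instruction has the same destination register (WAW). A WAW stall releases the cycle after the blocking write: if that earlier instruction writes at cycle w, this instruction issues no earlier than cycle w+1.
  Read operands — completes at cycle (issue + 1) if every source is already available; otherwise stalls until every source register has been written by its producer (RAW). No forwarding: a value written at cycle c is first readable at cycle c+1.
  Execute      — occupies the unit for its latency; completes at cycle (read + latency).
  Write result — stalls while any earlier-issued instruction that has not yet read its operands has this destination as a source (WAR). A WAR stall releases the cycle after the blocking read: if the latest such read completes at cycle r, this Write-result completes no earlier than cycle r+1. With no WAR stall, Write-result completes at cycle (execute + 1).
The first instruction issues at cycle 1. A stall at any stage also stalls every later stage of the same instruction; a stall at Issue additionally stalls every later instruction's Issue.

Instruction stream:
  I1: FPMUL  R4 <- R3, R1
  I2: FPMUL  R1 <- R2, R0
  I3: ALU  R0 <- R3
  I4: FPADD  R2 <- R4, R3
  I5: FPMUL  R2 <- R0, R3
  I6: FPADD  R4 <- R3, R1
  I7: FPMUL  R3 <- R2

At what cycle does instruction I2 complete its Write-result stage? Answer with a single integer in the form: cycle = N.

cycle = 16

t=1  I1→FPMUL
t=2  I1 RO
t=7  I1 EX
t=8  I1 WR R4
t=9  I2→FPMUL
t=10  I2 RO | I3→ALU
t=11  I3 RO | I4→FPADD
t=12  I3 EX | I4 RO
t=13  I3 WR R0
t=15  I2 EX | I4 EX
t=16  I2 WR R1 | I4 WR R2
t=17  I5→FPMUL
t=18  I5 RO | I6→FPADD
t=19  I6 RO
t=22  I6 EX
t=23  I5 EX | I6 WR R4
t=24  I5 WR R2
t=25  I7→FPMUL
t=26  I7 RO
t=31  I7 EX
t=32  I7 WR R3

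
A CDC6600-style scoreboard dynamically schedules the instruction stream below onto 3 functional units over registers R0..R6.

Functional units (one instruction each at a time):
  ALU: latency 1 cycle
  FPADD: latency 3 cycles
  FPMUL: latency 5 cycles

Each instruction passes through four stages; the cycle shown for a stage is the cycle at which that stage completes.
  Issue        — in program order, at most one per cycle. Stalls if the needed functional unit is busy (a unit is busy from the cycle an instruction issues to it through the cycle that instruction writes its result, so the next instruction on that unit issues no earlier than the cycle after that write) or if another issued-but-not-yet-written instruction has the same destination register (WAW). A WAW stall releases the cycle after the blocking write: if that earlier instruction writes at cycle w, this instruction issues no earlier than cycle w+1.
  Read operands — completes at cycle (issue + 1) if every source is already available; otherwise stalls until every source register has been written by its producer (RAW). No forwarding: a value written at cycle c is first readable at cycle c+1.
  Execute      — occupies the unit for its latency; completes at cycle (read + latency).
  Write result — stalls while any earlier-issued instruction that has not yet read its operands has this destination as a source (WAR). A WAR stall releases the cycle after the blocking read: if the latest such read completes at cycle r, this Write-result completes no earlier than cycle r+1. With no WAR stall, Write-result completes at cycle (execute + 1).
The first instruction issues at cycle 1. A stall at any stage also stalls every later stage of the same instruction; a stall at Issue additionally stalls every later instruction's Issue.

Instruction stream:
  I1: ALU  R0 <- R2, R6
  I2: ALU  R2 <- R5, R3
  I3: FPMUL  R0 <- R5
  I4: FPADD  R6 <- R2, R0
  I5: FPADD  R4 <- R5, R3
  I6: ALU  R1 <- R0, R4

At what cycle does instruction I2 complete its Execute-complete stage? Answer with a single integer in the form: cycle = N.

cycle = 7

I1  is:1  ro:2  ex:3  wr:4
I2  is:5  ro:6  ex:7  wr:8  — struct: ALU busy until I1 writes@4
I3  is:6  ro:7  ex:12  wr:13
I4  is:7  ro:14  ex:17  wr:18  — RAW R0: wait I3 write@13
I5  is:19  ro:20  ex:23  wr:24  — struct: FPADD busy until I4 writes@18
I6  is:20  ro:25  ex:26  wr:27  — RAW R4: wait I5 write@24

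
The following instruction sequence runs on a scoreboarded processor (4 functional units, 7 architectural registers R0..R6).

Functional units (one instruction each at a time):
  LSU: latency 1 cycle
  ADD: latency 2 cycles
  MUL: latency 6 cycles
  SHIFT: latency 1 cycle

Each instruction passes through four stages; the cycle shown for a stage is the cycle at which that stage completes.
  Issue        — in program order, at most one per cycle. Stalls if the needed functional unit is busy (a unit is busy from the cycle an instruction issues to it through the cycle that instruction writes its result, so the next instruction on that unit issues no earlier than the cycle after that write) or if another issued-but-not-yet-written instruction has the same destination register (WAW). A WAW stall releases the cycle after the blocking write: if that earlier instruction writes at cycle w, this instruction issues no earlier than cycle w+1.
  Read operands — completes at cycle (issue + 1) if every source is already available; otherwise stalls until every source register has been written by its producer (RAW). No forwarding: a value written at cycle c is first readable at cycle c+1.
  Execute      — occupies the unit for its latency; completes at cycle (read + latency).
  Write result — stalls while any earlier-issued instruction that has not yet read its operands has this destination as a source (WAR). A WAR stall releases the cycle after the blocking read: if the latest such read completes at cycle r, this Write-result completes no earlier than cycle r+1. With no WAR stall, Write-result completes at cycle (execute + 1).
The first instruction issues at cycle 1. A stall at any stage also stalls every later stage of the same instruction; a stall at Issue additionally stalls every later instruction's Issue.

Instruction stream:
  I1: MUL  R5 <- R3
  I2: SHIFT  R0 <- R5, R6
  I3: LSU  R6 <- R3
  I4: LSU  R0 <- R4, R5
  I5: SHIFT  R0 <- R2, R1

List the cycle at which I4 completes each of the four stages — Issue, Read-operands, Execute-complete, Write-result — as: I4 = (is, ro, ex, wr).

c1: issue I1 (MUL)
c2: I1 read-ops, issue I2 (SHIFT)
c3: issue I3 (LSU)
c4: I3 read-ops
c5: I3 finished on LSU
c8: I1 finished on MUL
c9: I1→R5
c10: I2 read-ops
c11: I2 finished on SHIFT, I3→R6
c12: I2→R0
c13: issue I4 (LSU)
c14: I4 read-ops
c15: I4 finished on LSU
c16: I4→R0
c17: issue I5 (SHIFT)
c18: I5 read-ops
c19: I5 finished on SHIFT
c20: I5→R0

I4 = (13, 14, 15, 16)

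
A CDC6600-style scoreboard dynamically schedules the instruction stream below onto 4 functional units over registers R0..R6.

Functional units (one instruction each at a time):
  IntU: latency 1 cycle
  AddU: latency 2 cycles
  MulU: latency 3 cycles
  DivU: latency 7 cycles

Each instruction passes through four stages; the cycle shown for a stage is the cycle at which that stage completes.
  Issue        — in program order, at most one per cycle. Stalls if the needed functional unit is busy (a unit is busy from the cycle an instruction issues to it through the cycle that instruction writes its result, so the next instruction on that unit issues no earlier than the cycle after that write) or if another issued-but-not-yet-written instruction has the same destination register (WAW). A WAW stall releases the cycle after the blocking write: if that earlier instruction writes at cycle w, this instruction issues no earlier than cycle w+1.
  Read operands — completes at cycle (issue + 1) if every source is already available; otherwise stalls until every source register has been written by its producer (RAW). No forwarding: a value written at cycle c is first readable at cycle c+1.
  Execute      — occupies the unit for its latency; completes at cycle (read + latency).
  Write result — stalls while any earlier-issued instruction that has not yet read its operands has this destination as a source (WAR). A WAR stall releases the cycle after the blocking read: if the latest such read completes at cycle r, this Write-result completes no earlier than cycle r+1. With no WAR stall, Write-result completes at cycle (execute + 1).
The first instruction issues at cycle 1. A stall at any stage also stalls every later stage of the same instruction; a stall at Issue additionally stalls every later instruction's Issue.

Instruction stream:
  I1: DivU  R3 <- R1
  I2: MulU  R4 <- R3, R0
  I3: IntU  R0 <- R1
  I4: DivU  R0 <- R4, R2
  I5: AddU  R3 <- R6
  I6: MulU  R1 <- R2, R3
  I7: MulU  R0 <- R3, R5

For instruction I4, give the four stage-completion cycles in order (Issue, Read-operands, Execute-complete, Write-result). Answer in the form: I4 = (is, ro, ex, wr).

I4 = (13, 16, 23, 24)

[1] I1 issues→DivU
[2] I1 reads · I2 issues→MulU
[3] I3 issues→IntU
[4] I3 reads
[5] I3 exec-done
[9] I1 exec-done
[10] I1 writes R3
[11] I2 reads
[12] I3 writes R0
[13] I4 issues→DivU
[14] I2 exec-done · I5 issues→AddU
[15] I2 writes R4 · I5 reads
[16] I4 reads · I6 issues→MulU
[17] I5 exec-done
[18] I5 writes R3
[19] I6 reads
[22] I6 exec-done
[23] I4 exec-done · I6 writes R1
[24] I4 writes R0
[25] I7 issues→MulU
[26] I7 reads
[29] I7 exec-done
[30] I7 writes R0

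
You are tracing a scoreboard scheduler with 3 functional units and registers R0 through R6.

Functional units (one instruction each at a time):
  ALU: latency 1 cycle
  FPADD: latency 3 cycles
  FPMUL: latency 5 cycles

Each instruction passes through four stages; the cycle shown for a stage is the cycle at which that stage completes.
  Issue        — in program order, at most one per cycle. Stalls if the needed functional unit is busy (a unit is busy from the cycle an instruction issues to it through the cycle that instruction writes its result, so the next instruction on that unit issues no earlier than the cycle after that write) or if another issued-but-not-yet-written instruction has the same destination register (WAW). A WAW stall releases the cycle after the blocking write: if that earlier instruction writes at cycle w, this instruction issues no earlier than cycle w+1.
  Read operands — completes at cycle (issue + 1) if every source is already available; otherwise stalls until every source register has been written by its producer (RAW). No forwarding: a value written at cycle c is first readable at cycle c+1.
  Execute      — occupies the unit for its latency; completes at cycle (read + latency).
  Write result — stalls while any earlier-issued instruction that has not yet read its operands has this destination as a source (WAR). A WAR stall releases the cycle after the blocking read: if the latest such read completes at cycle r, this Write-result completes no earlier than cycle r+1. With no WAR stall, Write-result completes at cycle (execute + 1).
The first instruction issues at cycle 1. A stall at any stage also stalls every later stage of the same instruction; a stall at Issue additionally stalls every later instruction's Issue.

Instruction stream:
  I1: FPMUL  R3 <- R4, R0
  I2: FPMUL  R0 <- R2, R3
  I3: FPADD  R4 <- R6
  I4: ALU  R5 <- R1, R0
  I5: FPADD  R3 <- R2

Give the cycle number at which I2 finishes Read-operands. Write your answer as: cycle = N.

1) issue 1, read 2, done 7, write 8
2) issue 9, read 10, done 15, write 16  <struct: FPMUL busy until I1 writes@8>
3) issue 10, read 11, done 14, write 15
4) issue 11, read 17, done 18, write 19  <RAW R0: wait I2 write@16>
5) issue 16, read 17, done 20, write 21  <struct: FPADD busy until I3 writes@15>

cycle = 10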